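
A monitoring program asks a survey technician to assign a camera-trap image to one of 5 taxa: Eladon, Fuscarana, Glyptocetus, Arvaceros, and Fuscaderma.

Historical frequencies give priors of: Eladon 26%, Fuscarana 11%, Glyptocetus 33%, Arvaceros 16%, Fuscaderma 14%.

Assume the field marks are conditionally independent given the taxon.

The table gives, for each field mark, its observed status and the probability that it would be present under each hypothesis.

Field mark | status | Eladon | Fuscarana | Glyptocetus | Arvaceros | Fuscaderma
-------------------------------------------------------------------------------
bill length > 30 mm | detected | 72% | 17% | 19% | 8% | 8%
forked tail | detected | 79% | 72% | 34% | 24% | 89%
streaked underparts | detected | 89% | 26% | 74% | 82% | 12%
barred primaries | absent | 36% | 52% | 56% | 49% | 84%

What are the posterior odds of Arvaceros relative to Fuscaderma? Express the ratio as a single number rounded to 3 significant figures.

6.71

Posterior odds equal prior odds times the likelihood ratio; only the two competing hypotheses matter (using 1 − P(present | H) for each absent field mark).
  Arvaceros: 0.16 × 0.08 × 0.24 × 0.82 × (1 − 0.49) = 0.0012847
  Fuscaderma: 0.14 × 0.08 × 0.89 × 0.12 × (1 − 0.84) = 0.00019139
Odds(Arvaceros : Fuscaderma) = 0.0012847 / 0.00019139 ≈ 6.71.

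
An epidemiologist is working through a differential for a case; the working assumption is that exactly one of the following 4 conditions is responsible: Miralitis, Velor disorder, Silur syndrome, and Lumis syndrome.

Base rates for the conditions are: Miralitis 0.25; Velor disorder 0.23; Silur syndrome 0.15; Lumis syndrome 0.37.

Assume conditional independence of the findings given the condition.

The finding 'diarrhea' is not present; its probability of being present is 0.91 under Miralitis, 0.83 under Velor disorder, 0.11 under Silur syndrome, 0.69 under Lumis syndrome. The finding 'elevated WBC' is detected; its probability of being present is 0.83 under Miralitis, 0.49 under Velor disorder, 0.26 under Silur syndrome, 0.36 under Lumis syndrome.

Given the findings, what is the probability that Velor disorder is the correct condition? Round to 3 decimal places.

0.168

For each hypothesis, the unnormalized posterior weight is prior × product of the finding likelihoods (using 1 − P(present | H) for each absent finding):
  Miralitis: 0.25 × (1 − 0.91) × 0.83 = 0.018675
  Velor disorder: 0.23 × (1 − 0.83) × 0.49 = 0.019159
  Silur syndrome: 0.15 × (1 − 0.11) × 0.26 = 0.03471
  Lumis syndrome: 0.37 × (1 − 0.69) × 0.36 = 0.041292
Marginal likelihood of the evidence = 0.11384.
P(Velor disorder | evidence) = 0.019159 / 0.11384 ≈ 0.168.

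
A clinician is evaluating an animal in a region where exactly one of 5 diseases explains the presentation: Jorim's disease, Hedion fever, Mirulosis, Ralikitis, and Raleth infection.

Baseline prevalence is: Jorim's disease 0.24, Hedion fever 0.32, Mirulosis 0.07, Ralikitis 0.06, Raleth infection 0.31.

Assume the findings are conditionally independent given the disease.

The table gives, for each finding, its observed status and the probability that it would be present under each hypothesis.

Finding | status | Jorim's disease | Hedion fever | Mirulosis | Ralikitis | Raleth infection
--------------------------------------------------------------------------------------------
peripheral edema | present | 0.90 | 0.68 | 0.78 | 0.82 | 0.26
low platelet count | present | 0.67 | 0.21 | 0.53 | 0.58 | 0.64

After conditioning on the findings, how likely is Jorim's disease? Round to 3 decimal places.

Multiply each prior by the joint likelihood of the evidence pattern:
  Jorim's disease: 0.24 × 0.90 × 0.67 = 0.14472
  Hedion fever: 0.32 × 0.68 × 0.21 = 0.045696
  Mirulosis: 0.07 × 0.78 × 0.53 = 0.028938
  Ralikitis: 0.06 × 0.82 × 0.58 = 0.028536
  Raleth infection: 0.31 × 0.26 × 0.64 = 0.051584
Normalizing constant Z = 0.14472 + 0.045696 + 0.028938 + 0.028536 + 0.051584 = 0.29947.
P(Jorim's disease | evidence) = 0.14472 / 0.29947 ≈ 0.483.

0.483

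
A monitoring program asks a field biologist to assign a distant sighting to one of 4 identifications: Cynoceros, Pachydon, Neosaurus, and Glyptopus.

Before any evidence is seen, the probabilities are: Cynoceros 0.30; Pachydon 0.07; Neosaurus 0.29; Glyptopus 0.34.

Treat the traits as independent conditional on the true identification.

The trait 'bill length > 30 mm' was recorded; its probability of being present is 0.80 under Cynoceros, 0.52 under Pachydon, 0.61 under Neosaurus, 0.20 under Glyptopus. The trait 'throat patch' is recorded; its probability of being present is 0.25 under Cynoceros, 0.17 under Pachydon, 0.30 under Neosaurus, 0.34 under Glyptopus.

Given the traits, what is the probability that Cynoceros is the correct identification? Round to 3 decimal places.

For each hypothesis, the unnormalized posterior weight is prior × product of the trait likelihoods:
  Cynoceros: 0.30 × 0.80 × 0.25 = 0.06
  Pachydon: 0.07 × 0.52 × 0.17 = 0.006188
  Neosaurus: 0.29 × 0.61 × 0.30 = 0.05307
  Glyptopus: 0.34 × 0.20 × 0.34 = 0.02312
Normalizing constant Z = 0.06 + 0.006188 + 0.05307 + 0.02312 = 0.14238.
P(Cynoceros | evidence) = 0.06 / 0.14238 ≈ 0.421.

0.421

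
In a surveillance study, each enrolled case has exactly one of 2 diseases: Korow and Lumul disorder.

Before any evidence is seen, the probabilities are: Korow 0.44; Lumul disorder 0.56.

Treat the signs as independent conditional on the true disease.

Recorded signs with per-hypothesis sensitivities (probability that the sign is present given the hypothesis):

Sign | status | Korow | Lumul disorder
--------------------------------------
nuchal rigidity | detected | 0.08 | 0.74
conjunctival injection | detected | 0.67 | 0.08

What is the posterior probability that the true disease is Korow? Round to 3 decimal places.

0.416

Multiply each prior by the joint likelihood of the sign pattern:
  Korow: 0.44 × 0.08 × 0.67 = 0.023584
  Lumul disorder: 0.56 × 0.74 × 0.08 = 0.033152
Marginal likelihood of the evidence = 0.056736.
P(Korow | evidence) = 0.023584 / 0.056736 ≈ 0.416.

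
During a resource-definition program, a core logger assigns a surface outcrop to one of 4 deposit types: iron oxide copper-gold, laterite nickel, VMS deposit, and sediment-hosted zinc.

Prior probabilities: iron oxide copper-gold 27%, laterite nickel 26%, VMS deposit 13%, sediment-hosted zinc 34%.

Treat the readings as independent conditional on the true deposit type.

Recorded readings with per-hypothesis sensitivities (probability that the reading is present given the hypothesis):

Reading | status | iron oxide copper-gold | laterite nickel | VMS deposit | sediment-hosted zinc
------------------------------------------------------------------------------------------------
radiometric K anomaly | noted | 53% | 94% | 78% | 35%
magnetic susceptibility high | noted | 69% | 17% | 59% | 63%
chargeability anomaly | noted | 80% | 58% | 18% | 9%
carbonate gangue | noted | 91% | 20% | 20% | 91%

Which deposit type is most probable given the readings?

iron oxide copper-gold

For each hypothesis, the unnormalized posterior weight is prior × product of the reading likelihoods:
  iron oxide copper-gold: 0.27 × 0.53 × 0.69 × 0.80 × 0.91 = 0.071882
  laterite nickel: 0.26 × 0.94 × 0.17 × 0.58 × 0.20 = 0.0048196
  VMS deposit: 0.13 × 0.78 × 0.59 × 0.18 × 0.20 = 0.0021537
  sediment-hosted zinc: 0.34 × 0.35 × 0.63 × 0.09 × 0.91 = 0.00614
The unnormalized weights sum to 0.084995.
P(iron oxide copper-gold | evidence) ≈ 0.071882 / 0.084995 ≈ 0.846
P(laterite nickel | evidence) ≈ 0.0048196 / 0.084995 ≈ 0.057
P(VMS deposit | evidence) ≈ 0.0021537 / 0.084995 ≈ 0.025
P(sediment-hosted zinc | evidence) ≈ 0.00614 / 0.084995 ≈ 0.072
The largest is 0.846, so iron oxide copper-gold is most probable.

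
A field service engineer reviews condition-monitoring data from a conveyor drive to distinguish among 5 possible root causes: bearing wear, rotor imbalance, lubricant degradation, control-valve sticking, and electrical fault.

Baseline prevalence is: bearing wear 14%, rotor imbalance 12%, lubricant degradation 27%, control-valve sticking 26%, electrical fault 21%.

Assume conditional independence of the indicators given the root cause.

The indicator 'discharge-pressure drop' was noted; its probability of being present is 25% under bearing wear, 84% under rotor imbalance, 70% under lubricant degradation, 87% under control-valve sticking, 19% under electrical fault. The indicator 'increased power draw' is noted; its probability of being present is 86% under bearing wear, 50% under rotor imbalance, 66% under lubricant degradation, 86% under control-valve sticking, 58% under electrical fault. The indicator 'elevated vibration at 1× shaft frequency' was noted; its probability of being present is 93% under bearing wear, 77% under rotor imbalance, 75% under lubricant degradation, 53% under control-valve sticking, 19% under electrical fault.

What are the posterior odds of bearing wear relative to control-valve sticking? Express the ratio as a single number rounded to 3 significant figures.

0.272

Posterior odds equal prior odds times the likelihood ratio; only the two competing hypotheses matter.
  bearing wear: 0.14 × 0.25 × 0.86 × 0.93 = 0.027993
  control-valve sticking: 0.26 × 0.87 × 0.86 × 0.53 = 0.1031
Posterior odds = 0.027993 / 0.1031 ≈ 0.272.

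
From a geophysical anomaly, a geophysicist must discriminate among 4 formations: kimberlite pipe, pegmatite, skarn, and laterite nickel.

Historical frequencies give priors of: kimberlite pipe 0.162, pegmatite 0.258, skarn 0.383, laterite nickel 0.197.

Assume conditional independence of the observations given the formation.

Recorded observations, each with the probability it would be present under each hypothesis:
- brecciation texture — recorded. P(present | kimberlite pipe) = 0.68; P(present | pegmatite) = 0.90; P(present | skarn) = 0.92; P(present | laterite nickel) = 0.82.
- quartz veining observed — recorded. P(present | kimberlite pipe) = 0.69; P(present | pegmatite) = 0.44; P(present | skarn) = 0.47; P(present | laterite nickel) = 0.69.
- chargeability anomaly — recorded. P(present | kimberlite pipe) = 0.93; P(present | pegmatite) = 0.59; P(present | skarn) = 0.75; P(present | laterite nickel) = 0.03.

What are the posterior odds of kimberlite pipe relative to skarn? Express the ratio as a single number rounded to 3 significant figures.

Unnormalized posterior weight (prior times the observation likelihoods) for each of the two hypotheses:
  kimberlite pipe: 0.162 × 0.68 × 0.69 × 0.93 = 0.07069
  skarn: 0.383 × 0.92 × 0.47 × 0.75 = 0.12421
Odds(kimberlite pipe : skarn) = 0.07069 / 0.12421 ≈ 0.569.

0.569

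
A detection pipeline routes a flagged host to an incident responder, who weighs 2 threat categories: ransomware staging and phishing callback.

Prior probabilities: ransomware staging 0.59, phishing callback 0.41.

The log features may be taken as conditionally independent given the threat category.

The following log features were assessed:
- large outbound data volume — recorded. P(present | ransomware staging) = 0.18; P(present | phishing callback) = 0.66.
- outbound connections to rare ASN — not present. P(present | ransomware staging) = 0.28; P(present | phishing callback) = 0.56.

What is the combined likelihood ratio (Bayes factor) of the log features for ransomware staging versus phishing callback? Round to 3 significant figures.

Joint likelihood of the log feature pattern under each hypothesis (using 1 − P(present | H) for each absent log feature):
  ransomware staging: 0.18 × (1 − 0.28) = 0.1296
  phishing callback: 0.66 × (1 − 0.56) = 0.2904
Bayes factor = 0.1296 / 0.2904 ≈ 0.446

0.446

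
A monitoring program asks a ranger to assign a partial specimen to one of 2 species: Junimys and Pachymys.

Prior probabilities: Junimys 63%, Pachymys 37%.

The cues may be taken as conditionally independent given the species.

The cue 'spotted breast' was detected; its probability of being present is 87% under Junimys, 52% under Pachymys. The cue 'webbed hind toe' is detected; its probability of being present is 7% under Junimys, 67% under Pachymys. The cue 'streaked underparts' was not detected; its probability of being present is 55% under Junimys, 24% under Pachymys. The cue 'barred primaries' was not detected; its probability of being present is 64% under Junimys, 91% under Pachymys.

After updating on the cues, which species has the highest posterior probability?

Pachymys

For each hypothesis, the unnormalized posterior weight is prior × product of the cue likelihoods (using 1 − P(present | H) for each absent cue):
  Junimys: 0.630 × 0.87 × 0.07 × (1 − 0.55) × (1 − 0.64) = 0.0062155
  Pachymys: 0.370 × 0.52 × 0.67 × (1 − 0.24) × (1 − 0.91) = 0.0088173
The unnormalized weights sum to 0.015033.
P(Junimys | evidence) ≈ 0.0062155 / 0.015033 ≈ 0.413
P(Pachymys | evidence) ≈ 0.0088173 / 0.015033 ≈ 0.587
The largest is 0.587, so Pachymys is most probable.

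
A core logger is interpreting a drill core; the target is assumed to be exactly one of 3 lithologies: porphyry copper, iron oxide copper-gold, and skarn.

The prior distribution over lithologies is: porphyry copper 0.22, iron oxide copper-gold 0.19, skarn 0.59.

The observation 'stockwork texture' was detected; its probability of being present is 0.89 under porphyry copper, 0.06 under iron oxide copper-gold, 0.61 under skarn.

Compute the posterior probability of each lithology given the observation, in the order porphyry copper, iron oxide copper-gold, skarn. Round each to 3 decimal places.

0.345, 0.020, 0.635

For each hypothesis, the unnormalized posterior weight is prior × likelihood:
  porphyry copper: 0.22 × 0.89 = 0.1958
  iron oxide copper-gold: 0.19 × 0.06 = 0.0114
  skarn: 0.59 × 0.61 = 0.3599
The unnormalized weights sum to 0.5671.
P(porphyry copper | evidence) = 0.1958 / 0.5671 ≈ 0.345
P(iron oxide copper-gold | evidence) = 0.0114 / 0.5671 ≈ 0.020
P(skarn | evidence) = 0.3599 / 0.5671 ≈ 0.635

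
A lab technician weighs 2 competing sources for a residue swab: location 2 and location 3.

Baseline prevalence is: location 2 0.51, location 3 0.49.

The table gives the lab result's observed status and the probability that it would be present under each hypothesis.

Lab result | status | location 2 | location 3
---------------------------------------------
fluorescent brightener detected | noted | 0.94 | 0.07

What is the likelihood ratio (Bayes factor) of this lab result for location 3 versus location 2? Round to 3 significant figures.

0.0745

Likelihood of this lab result under each hypothesis:
  location 3: 0.07
  location 2: 0.94
Bayes factor = 0.07 / 0.94 ≈ 0.0745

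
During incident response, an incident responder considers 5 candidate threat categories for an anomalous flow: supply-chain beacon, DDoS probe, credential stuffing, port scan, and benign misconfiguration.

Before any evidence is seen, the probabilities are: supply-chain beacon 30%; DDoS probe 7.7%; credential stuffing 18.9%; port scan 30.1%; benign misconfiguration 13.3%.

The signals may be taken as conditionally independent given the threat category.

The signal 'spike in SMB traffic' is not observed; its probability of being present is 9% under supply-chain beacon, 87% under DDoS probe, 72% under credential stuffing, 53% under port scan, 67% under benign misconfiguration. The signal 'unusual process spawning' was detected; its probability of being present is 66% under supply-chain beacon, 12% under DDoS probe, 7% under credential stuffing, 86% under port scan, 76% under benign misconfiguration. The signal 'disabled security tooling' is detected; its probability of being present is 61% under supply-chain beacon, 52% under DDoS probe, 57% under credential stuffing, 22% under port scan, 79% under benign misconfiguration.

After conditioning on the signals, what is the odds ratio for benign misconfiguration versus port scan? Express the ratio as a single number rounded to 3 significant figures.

Unnormalized posterior weight (prior times the signal likelihoods) for each of the two hypotheses (using 1 − P(present | H) for each absent signal):
  benign misconfiguration: 0.133 × (1 − 0.67) × 0.76 × 0.79 = 0.026352
  port scan: 0.301 × (1 − 0.53) × 0.86 × 0.22 = 0.026766
Posterior odds = 0.026352 / 0.026766 ≈ 0.985.

0.985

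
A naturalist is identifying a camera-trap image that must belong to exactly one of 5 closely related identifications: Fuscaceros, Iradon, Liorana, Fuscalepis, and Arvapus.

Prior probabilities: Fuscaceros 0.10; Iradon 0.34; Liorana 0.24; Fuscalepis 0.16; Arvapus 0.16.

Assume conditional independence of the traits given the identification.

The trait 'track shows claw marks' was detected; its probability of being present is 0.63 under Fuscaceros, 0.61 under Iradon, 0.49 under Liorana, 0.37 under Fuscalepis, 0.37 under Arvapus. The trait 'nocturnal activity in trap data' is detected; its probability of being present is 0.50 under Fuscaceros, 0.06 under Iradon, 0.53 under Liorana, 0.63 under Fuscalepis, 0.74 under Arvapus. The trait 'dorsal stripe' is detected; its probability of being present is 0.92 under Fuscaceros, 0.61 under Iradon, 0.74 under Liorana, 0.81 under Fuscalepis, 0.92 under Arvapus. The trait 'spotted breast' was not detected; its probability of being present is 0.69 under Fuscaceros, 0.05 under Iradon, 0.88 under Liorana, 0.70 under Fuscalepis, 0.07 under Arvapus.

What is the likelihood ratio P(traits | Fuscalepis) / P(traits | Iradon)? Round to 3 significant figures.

Take the product of per-trait likelihoods under each hypothesis (using 1 − P(present | H) for each absent trait), then divide.
  Fuscalepis: 0.37 × 0.63 × 0.81 × (1 − 0.70) = 0.056643
  Iradon: 0.61 × 0.06 × 0.61 × (1 − 0.05) = 0.02121
Bayes factor = 0.056643 / 0.02121 ≈ 2.67

2.67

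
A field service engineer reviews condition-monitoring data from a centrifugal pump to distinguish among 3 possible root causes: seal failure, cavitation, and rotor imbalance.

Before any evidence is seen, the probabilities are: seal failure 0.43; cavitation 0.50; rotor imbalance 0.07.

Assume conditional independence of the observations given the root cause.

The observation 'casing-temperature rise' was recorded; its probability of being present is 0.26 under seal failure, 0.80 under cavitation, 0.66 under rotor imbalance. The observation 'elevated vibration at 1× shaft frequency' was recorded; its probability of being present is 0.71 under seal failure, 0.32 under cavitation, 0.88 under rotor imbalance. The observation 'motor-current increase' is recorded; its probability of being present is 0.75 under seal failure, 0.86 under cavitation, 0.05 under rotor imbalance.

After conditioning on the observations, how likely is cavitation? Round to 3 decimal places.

Multiply each prior by the joint likelihood of the evidence pattern:
  seal failure: 0.43 × 0.26 × 0.71 × 0.75 = 0.059533
  cavitation: 0.50 × 0.80 × 0.32 × 0.86 = 0.11008
  rotor imbalance: 0.07 × 0.66 × 0.88 × 0.05 = 0.0020328
Normalizing constant Z = 0.059533 + 0.11008 + 0.0020328 = 0.17165.
P(cavitation | evidence) = 0.11008 / 0.17165 ≈ 0.641.

0.641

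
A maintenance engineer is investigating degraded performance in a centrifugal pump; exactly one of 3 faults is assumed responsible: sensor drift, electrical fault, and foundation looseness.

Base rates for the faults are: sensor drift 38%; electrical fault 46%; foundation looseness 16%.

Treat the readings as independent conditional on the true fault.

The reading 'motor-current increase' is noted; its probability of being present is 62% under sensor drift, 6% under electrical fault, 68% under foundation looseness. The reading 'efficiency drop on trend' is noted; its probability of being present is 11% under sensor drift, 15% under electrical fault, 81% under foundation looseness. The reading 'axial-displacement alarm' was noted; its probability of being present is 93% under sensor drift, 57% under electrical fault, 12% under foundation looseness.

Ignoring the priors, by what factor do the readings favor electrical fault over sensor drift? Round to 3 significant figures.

0.0809

Take the product of per-reading likelihoods under each hypothesis, then divide.
  electrical fault: 0.06 × 0.15 × 0.57 = 0.00513
  sensor drift: 0.62 × 0.11 × 0.93 = 0.063426
Bayes factor = 0.00513 / 0.063426 ≈ 0.0809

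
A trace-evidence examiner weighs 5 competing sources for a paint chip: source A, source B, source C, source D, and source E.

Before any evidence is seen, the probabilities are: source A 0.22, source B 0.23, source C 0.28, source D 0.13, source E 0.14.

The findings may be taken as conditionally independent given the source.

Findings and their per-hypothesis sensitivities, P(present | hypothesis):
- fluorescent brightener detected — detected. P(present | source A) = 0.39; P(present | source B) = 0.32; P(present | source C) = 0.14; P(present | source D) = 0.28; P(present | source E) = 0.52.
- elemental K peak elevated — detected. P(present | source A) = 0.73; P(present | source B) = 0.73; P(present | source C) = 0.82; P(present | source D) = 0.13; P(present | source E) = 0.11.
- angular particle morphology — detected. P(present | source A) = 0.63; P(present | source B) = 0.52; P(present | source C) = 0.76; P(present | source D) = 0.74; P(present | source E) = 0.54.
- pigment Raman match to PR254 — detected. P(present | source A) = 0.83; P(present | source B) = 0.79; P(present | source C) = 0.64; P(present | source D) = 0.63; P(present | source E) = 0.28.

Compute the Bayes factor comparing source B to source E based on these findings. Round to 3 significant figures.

11.1

Take the product of per-finding likelihoods under each hypothesis, then divide.
  source B: 0.32 × 0.73 × 0.52 × 0.79 = 0.095963
  source E: 0.52 × 0.11 × 0.54 × 0.28 = 0.0086486
Bayes factor = 0.095963 / 0.0086486 ≈ 11.1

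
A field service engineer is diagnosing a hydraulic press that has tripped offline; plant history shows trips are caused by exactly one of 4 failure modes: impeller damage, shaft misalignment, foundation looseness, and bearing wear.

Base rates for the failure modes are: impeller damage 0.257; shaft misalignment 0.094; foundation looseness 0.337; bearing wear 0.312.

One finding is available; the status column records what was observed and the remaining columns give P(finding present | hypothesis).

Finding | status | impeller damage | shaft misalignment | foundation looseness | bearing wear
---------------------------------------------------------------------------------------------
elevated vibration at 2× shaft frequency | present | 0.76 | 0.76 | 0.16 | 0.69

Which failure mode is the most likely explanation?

For each hypothesis, the unnormalized posterior weight is prior × likelihood:
  impeller damage: 0.257 × 0.76 = 0.19532
  shaft misalignment: 0.094 × 0.76 = 0.07144
  foundation looseness: 0.337 × 0.16 = 0.05392
  bearing wear: 0.312 × 0.69 = 0.21528
Marginal likelihood of the evidence = 0.53596.
P(impeller damage | evidence) ≈ 0.19532 / 0.53596 ≈ 0.364
P(shaft misalignment | evidence) ≈ 0.07144 / 0.53596 ≈ 0.133
P(foundation looseness | evidence) ≈ 0.05392 / 0.53596 ≈ 0.101
P(bearing wear | evidence) ≈ 0.21528 / 0.53596 ≈ 0.402
The largest is 0.402, so bearing wear is most probable.

bearing wear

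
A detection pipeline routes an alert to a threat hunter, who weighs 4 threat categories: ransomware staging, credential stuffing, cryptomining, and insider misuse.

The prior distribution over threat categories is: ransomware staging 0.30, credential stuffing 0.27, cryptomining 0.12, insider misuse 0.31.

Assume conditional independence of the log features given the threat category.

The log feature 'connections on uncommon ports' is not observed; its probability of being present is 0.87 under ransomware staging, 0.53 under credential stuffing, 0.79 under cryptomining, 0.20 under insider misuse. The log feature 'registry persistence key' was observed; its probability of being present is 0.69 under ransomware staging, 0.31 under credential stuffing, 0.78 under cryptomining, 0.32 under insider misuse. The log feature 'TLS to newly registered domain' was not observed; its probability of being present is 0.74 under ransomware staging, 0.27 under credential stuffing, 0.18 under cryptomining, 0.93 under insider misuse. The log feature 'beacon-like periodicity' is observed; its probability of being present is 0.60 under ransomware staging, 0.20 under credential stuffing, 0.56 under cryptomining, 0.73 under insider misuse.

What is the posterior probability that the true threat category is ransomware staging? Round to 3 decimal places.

By Bayes' rule with conditional independence, the unnormalized weight for each hypothesis is prior × ∏ likelihoods (using 1 − P(present | H) for each absent log feature):
  ransomware staging: 0.30 × (1 − 0.87) × 0.69 × (1 − 0.74) × 0.60 = 0.004198
  credential stuffing: 0.27 × (1 − 0.53) × 0.31 × (1 − 0.27) × 0.20 = 0.0057435
  cryptomining: 0.12 × (1 − 0.79) × 0.78 × (1 − 0.18) × 0.56 = 0.009026
  insider misuse: 0.31 × (1 − 0.20) × 0.32 × (1 − 0.93) × 0.73 = 0.0040553
Normalizing constant Z = 0.004198 + 0.0057435 + 0.009026 + 0.0040553 = 0.023023.
P(ransomware staging | evidence) = 0.004198 / 0.023023 ≈ 0.182.

0.182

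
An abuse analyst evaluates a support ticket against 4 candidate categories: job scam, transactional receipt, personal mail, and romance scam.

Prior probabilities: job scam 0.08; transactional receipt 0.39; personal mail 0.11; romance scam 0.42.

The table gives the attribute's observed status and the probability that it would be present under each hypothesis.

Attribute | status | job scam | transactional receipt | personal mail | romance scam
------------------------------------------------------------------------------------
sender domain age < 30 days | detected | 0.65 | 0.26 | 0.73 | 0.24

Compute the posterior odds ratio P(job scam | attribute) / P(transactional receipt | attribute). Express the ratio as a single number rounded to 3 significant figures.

0.513

Unnormalized posterior weight (prior times the attribute likelihood) for each of the two hypotheses:
  job scam: 0.08 × 0.65 = 0.052
  transactional receipt: 0.39 × 0.26 = 0.1014
Posterior odds = 0.052 / 0.1014 ≈ 0.513.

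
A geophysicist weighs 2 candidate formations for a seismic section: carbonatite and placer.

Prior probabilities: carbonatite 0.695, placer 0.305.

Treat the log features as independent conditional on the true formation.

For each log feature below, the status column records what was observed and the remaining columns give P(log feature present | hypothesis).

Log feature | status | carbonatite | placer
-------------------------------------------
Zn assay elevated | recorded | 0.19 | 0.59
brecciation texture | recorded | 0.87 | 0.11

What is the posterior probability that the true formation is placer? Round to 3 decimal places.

For each hypothesis, the unnormalized posterior weight is prior × product of the log feature likelihoods:
  carbonatite: 0.695 × 0.19 × 0.87 = 0.11488
  placer: 0.305 × 0.59 × 0.11 = 0.019794
Marginal likelihood of the evidence = 0.13468.
P(placer | evidence) = 0.019794 / 0.13468 ≈ 0.147.

0.147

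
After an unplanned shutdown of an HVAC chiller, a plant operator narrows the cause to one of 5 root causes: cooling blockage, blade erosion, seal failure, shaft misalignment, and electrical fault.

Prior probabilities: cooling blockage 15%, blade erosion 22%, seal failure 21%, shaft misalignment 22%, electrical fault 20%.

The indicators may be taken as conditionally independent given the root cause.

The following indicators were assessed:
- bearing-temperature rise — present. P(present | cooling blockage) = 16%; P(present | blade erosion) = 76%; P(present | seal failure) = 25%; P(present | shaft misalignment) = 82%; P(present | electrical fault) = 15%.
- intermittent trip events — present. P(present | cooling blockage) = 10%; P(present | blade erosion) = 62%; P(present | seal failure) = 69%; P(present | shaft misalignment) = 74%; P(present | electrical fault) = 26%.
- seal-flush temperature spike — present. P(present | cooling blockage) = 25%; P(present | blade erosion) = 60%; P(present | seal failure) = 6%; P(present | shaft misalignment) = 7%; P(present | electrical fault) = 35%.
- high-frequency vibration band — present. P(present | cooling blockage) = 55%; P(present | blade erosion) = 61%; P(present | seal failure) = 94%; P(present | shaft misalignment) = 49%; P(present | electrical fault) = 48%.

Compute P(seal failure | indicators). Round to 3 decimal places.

0.044

For each hypothesis, the unnormalized posterior weight is prior × product of the indicator likelihoods:
  cooling blockage: 0.15 × 0.16 × 0.10 × 0.25 × 0.55 = 0.00033
  blade erosion: 0.22 × 0.76 × 0.62 × 0.60 × 0.61 = 0.037941
  seal failure: 0.21 × 0.25 × 0.69 × 0.06 × 0.94 = 0.0020431
  shaft misalignment: 0.22 × 0.82 × 0.74 × 0.07 × 0.49 = 0.0045789
  electrical fault: 0.20 × 0.15 × 0.26 × 0.35 × 0.48 = 0.0013104
Normalizing constant Z = 0.00033 + 0.037941 + 0.0020431 + 0.0045789 + 0.0013104 = 0.046203.
P(seal failure | evidence) = 0.0020431 / 0.046203 ≈ 0.044.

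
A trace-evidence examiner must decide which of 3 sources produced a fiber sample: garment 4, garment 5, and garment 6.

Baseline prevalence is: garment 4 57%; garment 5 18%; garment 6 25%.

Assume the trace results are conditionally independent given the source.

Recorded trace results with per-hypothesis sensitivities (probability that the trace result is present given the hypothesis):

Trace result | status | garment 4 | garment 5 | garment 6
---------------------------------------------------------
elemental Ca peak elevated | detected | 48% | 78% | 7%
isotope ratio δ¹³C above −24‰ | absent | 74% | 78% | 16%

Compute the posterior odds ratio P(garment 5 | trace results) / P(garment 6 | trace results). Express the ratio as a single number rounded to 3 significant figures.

The normalizing constant cancels in an odds ratio, so compute prior × likelihood for the two hypotheses only (using 1 − P(present | H) for each absent trace result):
  garment 5: 0.18 × 0.78 × (1 − 0.78) = 0.030888
  garment 6: 0.25 × 0.07 × (1 − 0.16) = 0.0147
Posterior odds = 0.030888 / 0.0147 ≈ 2.10.

2.10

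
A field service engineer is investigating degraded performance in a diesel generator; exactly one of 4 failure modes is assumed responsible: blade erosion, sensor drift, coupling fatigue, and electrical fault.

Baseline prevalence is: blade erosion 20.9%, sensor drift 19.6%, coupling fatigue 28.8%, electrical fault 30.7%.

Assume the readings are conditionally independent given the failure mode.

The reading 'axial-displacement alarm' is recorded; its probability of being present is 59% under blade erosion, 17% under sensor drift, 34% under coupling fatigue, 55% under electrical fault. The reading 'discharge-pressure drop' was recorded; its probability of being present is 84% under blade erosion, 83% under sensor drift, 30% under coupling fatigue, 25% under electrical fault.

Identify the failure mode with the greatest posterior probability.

For each hypothesis, the unnormalized posterior weight is prior × product of the reading likelihoods:
  blade erosion: 0.209 × 0.59 × 0.84 = 0.10358
  sensor drift: 0.196 × 0.17 × 0.83 = 0.027656
  coupling fatigue: 0.288 × 0.34 × 0.30 = 0.029376
  electrical fault: 0.307 × 0.55 × 0.25 = 0.042213
The unnormalized weights sum to 0.20282.
P(blade erosion | evidence) ≈ 0.10358 / 0.20282 ≈ 0.511
P(sensor drift | evidence) ≈ 0.027656 / 0.20282 ≈ 0.136
P(coupling fatigue | evidence) ≈ 0.029376 / 0.20282 ≈ 0.145
P(electrical fault | evidence) ≈ 0.042213 / 0.20282 ≈ 0.208
The largest is 0.511, so blade erosion is most probable.

blade erosion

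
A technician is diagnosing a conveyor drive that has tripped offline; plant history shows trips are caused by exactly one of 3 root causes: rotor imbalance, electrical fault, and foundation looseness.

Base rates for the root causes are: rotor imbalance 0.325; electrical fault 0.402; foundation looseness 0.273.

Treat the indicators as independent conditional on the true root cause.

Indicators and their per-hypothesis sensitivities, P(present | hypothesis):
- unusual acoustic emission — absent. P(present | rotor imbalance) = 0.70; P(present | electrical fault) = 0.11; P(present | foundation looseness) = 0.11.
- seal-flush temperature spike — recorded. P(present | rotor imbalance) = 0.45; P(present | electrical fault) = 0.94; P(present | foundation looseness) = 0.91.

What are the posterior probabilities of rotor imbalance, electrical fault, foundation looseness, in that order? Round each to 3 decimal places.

0.073, 0.559, 0.368

For each hypothesis, the unnormalized posterior weight is prior × product of the indicator likelihoods (using 1 − P(present | H) for each absent indicator):
  rotor imbalance: 0.325 × (1 − 0.70) × 0.45 = 0.043875
  electrical fault: 0.402 × (1 − 0.11) × 0.94 = 0.33631
  foundation looseness: 0.273 × (1 − 0.11) × 0.91 = 0.2211
Normalizing constant Z = 0.043875 + 0.33631 + 0.2211 = 0.60129.
P(rotor imbalance | evidence) = 0.043875 / 0.60129 ≈ 0.073
P(electrical fault | evidence) = 0.33631 / 0.60129 ≈ 0.559
P(foundation looseness | evidence) = 0.2211 / 0.60129 ≈ 0.368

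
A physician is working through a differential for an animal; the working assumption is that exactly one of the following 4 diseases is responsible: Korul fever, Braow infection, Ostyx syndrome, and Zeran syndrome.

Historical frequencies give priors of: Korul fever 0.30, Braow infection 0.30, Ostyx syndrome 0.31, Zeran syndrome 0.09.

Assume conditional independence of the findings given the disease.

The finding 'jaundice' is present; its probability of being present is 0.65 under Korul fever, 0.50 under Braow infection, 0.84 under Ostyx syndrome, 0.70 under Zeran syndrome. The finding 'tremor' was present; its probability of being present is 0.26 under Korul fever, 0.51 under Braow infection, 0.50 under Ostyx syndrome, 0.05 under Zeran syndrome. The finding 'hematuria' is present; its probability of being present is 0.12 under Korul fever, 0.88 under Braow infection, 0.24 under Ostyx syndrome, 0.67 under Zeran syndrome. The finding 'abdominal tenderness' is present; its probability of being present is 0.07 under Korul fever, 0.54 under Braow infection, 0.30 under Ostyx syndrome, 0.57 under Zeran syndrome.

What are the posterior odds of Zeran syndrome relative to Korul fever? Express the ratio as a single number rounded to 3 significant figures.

2.82

Posterior odds equal prior odds times the likelihood ratio; only the two competing hypotheses matter.
  Zeran syndrome: 0.09 × 0.70 × 0.05 × 0.67 × 0.57 = 0.001203
  Korul fever: 0.30 × 0.65 × 0.26 × 0.12 × 0.07 = 0.00042588
Posterior odds = 0.001203 / 0.00042588 ≈ 2.82.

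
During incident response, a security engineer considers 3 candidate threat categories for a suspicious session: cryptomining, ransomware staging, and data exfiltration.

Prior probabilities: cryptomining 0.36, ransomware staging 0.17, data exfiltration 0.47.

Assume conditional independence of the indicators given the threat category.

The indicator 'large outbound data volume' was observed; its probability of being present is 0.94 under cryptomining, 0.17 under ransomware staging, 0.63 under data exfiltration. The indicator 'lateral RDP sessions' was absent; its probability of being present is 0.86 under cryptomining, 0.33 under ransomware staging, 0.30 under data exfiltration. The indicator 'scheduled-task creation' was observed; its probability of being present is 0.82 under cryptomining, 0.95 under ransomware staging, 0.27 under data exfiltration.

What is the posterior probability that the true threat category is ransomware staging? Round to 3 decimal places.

For each hypothesis, the unnormalized posterior weight is prior × product of the indicator likelihoods (using 1 − P(present | H) for each absent indicator):
  cryptomining: 0.36 × 0.94 × (1 − 0.86) × 0.82 = 0.038848
  ransomware staging: 0.17 × 0.17 × (1 − 0.33) × 0.95 = 0.018395
  data exfiltration: 0.47 × 0.63 × (1 − 0.30) × 0.27 = 0.055963
The unnormalized weights sum to 0.11321.
P(ransomware staging | evidence) = 0.018395 / 0.11321 ≈ 0.162.

0.162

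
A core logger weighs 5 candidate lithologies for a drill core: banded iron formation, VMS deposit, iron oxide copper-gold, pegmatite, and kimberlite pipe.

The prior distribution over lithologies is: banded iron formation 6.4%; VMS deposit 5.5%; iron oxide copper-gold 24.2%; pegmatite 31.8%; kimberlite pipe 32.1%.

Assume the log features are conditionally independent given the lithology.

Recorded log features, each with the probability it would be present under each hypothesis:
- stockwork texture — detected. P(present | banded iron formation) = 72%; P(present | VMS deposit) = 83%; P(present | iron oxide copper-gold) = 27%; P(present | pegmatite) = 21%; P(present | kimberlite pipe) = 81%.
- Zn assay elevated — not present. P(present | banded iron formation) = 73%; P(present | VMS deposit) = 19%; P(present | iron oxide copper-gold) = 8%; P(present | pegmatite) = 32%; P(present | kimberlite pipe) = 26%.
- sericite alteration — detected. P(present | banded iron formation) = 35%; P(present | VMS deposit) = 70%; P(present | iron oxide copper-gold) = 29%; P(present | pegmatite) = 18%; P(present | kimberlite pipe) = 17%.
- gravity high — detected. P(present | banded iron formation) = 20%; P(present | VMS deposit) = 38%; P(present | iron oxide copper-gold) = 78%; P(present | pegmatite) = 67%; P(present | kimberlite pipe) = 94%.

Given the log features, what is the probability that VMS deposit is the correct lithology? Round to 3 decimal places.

For each hypothesis, the unnormalized posterior weight is prior × product of the log feature likelihoods (using 1 − P(present | H) for each absent log feature):
  banded iron formation: 0.064 × 0.72 × (1 − 0.73) × 0.35 × 0.20 = 0.00087091
  VMS deposit: 0.055 × 0.83 × (1 − 0.19) × 0.70 × 0.38 = 0.0098357
  iron oxide copper-gold: 0.242 × 0.27 × (1 − 0.08) × 0.29 × 0.78 = 0.013598
  pegmatite: 0.318 × 0.21 × (1 − 0.32) × 0.18 × 0.67 = 0.0054765
  kimberlite pipe: 0.321 × 0.81 × (1 − 0.26) × 0.17 × 0.94 = 0.030747
Marginal likelihood of the evidence = 0.060527.
P(VMS deposit | evidence) = 0.0098357 / 0.060527 ≈ 0.163.

0.163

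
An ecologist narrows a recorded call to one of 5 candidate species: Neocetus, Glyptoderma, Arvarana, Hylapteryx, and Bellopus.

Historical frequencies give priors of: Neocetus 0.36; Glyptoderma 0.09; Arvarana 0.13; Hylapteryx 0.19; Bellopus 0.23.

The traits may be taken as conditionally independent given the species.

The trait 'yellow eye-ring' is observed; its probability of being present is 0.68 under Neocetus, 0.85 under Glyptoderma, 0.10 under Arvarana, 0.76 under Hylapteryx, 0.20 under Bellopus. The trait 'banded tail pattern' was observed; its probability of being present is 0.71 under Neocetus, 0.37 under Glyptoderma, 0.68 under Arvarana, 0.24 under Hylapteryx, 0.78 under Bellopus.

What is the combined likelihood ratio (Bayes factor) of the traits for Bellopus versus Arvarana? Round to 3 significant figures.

Take the product of per-trait likelihoods under each hypothesis, then divide.
  Bellopus: 0.20 × 0.78 = 0.156
  Arvarana: 0.10 × 0.68 = 0.068
Bayes factor = 0.156 / 0.068 ≈ 2.29

2.29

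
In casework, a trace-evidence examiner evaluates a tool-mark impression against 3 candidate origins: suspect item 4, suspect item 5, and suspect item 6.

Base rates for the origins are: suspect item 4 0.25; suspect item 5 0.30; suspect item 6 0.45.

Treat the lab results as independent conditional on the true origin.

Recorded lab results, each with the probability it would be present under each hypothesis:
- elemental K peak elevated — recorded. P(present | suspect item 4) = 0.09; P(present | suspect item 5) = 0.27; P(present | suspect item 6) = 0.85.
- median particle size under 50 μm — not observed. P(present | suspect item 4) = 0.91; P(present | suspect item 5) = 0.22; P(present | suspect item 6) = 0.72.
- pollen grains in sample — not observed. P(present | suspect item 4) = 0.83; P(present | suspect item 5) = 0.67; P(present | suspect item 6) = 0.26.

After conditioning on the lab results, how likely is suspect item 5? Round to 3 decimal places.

For each hypothesis, the unnormalized posterior weight is prior × product of the lab result likelihoods (using 1 − P(present | H) for each absent lab result):
  suspect item 4: 0.25 × 0.09 × (1 − 0.91) × (1 − 0.83) = 0.00034425
  suspect item 5: 0.30 × 0.27 × (1 − 0.22) × (1 − 0.67) = 0.020849
  suspect item 6: 0.45 × 0.85 × (1 − 0.72) × (1 − 0.26) = 0.079254
The unnormalized weights sum to 0.10045.
P(suspect item 5 | evidence) = 0.020849 / 0.10045 ≈ 0.208.

0.208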